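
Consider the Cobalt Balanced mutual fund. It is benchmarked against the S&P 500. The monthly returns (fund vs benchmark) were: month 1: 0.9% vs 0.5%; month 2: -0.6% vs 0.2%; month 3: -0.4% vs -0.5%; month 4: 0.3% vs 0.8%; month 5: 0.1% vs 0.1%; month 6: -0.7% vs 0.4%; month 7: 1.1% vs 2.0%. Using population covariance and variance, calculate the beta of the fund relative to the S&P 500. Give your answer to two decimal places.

r̄p = 0.1000%,  r̄m = 0.5000%
Cov = Σ(rp − r̄p)(rm − r̄m) / 7 = 0.3357
Var(rm) = Σ(rm − r̄m)² / 7 = 0.5143
β = Cov / Var = 0.3357 / 0.5143 = 0.6527

0.65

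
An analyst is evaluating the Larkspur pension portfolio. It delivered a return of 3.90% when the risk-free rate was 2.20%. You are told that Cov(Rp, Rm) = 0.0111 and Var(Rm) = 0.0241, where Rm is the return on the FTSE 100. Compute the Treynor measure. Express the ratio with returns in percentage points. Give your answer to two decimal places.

3.69

β = Cov / Var = 0.0111 / 0.0241 = 0.4606
Treynor = (Rp − Rf) / β = (3.90% − 2.20%) / 0.4606 = 1.70 / 0.4606 = 3.6908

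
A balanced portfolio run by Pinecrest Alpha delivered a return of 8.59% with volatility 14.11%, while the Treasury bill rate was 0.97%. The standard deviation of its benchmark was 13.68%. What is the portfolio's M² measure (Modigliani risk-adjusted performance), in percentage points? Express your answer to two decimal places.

Sharpe = (Rp − Rf) / σp = (8.59% − 0.97%) / 14.11% = 0.5400
M² = Rf + Sharpe × σm = 0.97% + 0.5400 × 13.68% = 8.3572%

8.36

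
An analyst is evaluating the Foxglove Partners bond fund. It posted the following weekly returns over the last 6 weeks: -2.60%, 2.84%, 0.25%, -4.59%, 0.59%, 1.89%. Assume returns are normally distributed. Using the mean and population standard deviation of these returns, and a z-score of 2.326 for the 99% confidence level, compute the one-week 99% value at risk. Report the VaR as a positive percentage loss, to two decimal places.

Mean return r̄ = -1.620 / 6 = -0.2700%
Σ(r − r̄)² = 39.4390; population σ = √(39.4390/6) = 2.5638%
VaR = −(r̄ − z·σ) = −(-0.2700 − 2.326 × 2.5638) = −(-6.2334) = 6.2334%

6.23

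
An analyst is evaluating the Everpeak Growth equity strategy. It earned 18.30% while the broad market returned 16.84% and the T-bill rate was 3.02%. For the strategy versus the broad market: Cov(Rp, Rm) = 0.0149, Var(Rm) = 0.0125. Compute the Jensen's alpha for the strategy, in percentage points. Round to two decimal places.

-1.19

β = Cov / Var = 0.0149 / 0.0125 = 1.1920
E[R] = Rf + β(Rm − Rf) = 3.02% + 1.1920 × (16.84% − 3.02%) = 19.4934%
α = Rp − E[R] = 18.30% − 19.4934% = -1.1934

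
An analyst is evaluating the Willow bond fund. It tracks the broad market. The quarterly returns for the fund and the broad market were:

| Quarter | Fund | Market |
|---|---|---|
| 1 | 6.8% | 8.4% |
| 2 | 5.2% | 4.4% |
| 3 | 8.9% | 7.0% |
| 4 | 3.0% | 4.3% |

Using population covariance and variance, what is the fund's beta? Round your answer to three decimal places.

0.918

r̄p = 5.9750%,  r̄m = 6.0250%
Cov = Σ(rp − r̄p)(rm − r̄m) / 4 = 2.8006
Var(rm) = Σ(rm − r̄m)² / 4 = 3.0519
β = Cov / Var = 2.8006 / 3.0519 = 0.9177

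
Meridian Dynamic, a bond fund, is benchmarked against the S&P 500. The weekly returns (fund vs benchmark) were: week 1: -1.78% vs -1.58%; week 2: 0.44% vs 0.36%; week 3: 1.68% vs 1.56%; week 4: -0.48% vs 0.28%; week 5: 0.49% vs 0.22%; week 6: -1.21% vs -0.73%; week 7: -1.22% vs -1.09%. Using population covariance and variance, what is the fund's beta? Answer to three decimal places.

1.106

r̄p = -0.2971%,  r̄m = -0.1400%
Cov = Σ(rp − r̄p)(rm − r̄m) / 7 = 1.0696
Var(rm) = Σ(rm − r̄m)² / 7 = 0.9672
β = Cov / Var = 1.0696 / 0.9672 = 1.1059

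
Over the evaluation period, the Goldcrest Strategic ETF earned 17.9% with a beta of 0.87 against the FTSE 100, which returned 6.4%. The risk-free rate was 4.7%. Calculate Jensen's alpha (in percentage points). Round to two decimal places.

11.72

CAPM expected return = Rf + β(Rm − Rf) = 4.7% + 0.87 × (6.4% − 4.7%) = 4.7 + 0.87 × 1.70 = 6.1790%
Jensen's α = Rp − E[R] = 17.9% − 6.1790% = 11.7210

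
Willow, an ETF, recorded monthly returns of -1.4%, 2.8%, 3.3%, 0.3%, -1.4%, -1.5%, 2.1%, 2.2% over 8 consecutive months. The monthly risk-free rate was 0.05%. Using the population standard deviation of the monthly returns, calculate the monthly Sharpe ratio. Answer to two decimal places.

r̄ = (-1.4 + 2.8 + 3.3 + 0.3 − 1.4 − 1.5 + 2.1 + 2.2) / 8 = 6.40 / 8 = 0.8000%
Population std dev = √[29.1200 / 8] = 1.9079%
Sharpe = (r̄ − rf) / σ = (0.8000 − 0.05) / 1.9079 = 0.7500 / 1.9079 = 0.3931

0.39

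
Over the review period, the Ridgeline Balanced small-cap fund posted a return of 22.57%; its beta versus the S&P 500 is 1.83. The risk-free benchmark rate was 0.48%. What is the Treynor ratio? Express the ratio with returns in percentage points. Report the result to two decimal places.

12.07

Treynor = (Rp − Rf) / β = (22.57% − 0.48%) / 1.83 = 22.09 / 1.83 = 12.0710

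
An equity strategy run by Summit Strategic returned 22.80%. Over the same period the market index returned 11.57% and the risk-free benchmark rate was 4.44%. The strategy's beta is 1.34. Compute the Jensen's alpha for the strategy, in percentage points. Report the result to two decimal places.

8.81

CAPM expected return = Rf + β(Rm − Rf) = 4.44% + 1.34 × (11.57% − 4.44%) = 4.44 + 1.34 × 7.13 = 13.9942%
Jensen's α = Rp − E[R] = 22.80% − 13.9942% = 8.8058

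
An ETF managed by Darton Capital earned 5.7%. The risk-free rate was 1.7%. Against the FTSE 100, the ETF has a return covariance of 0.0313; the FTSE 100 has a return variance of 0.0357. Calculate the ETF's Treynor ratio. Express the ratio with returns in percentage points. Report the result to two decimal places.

4.56

β = Cov / Var = 0.0313 / 0.0357 = 0.8768
Treynor = (Rp − Rf) / β = (5.7% − 1.7%) / 0.8768 = 4.00 / 0.8768 = 4.5620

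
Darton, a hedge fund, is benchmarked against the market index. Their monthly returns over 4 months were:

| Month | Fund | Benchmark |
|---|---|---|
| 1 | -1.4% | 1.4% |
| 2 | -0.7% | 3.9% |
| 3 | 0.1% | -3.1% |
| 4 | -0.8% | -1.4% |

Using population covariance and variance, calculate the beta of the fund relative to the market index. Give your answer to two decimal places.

-0.12

r̄p = -0.7000%,  r̄m = 0.2000%
Cov = Σ(rp − r̄p)(rm − r̄m) / 4 = -0.8300
Var(rm) = Σ(rm − r̄m)² / 4 = 7.1450
β = Cov / Var = -0.8300 / 7.1450 = -0.1162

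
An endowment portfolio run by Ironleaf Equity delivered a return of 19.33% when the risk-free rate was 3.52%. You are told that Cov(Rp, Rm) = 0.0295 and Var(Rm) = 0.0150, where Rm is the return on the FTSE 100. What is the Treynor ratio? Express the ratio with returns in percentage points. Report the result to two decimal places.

β = Cov / Var = 0.0295 / 0.0150 = 1.9667
Treynor = (Rp − Rf) / β = (19.33% − 3.52%) / 1.9667 = 15.81 / 1.9667 = 8.0388

8.04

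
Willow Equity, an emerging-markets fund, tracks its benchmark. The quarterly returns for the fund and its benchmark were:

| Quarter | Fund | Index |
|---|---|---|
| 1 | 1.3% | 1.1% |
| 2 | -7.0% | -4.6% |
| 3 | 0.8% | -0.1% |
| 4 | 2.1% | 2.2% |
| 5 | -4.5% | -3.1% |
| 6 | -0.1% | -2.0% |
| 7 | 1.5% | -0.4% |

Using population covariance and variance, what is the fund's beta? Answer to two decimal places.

1.34

r̄p = -0.8429%,  r̄m = -0.9857%
Cov = Σ(rp − r̄p)(rm − r̄m) / 7 = 6.5578
Var(rm) = Σ(rm − r̄m)² / 7 = 4.8841
β = Cov / Var = 6.5578 / 4.8841 = 1.3427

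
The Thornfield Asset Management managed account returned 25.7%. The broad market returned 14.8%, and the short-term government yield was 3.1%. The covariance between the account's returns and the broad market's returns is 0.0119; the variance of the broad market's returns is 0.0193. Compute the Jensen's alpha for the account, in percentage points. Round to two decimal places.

15.39

β = Cov / Var = 0.0119 / 0.0193 = 0.6166
E[R] = Rf + β(Rm − Rf) = 3.1% + 0.6166 × (14.8% − 3.1%) = 10.3142%
α = Rp − E[R] = 25.7% − 10.3142% = 15.3858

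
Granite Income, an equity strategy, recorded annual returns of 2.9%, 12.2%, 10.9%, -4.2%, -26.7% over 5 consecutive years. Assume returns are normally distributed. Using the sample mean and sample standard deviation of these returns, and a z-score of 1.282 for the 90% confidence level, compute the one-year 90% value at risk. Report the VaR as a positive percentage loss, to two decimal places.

μ = (2.9 + 12.2 + 10.9 − 4.2 − 26.7) / 5 = -4.90 / 5 = -0.9800%
Sample std dev = √[1001.7880 / 4] = 15.8255%
VaR = −(μ − z·σ) = −(-0.9800 − 1.282 × 15.8255) = −(-21.2683) = 21.2683%

21.27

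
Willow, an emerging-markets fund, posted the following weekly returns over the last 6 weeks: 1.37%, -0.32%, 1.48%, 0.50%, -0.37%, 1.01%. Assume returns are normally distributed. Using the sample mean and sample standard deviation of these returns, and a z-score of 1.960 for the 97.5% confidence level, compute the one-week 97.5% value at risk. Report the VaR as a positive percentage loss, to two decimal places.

μ = (1.37 − 0.32 + 1.48 + 0.5 − 0.37 + 1.01) / 6 = 0.6117%
Σ(r − μ)² = 3.3319; sample σ = √(3.3319/5) = 0.8163%
VaR = −(μ − z·σ) = −(0.6117 − 1.960 × 0.8163) = −(-0.9882) = 0.9882%

0.99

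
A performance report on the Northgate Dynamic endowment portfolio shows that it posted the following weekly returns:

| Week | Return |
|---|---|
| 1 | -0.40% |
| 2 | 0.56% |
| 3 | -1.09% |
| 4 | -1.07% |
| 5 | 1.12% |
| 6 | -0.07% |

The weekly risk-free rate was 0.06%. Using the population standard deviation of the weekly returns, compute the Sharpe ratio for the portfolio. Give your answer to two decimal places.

Mean return r̄ = -0.950 / 6 = -0.1583%
Σ(r − r̄)² = (-0.4 − (-0.1583))² + (0.56 − (-0.1583))² + … = 3.9155
population σ = √(3.9155 / 6) = √0.6526 = 0.8078%
Sharpe = (r̄ − rf) / σ = (-0.1583 − 0.06) / 0.8078 = -0.2183 / 0.8078 = -0.2702

-0.27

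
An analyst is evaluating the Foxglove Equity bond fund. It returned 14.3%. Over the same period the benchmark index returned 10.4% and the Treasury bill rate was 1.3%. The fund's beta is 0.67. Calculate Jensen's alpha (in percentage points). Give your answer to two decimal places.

6.90

CAPM expected return = Rf + β(Rm − Rf) = 1.3% + 0.67 × (10.4% − 1.3%) = 1.3 + 0.67 × 9.10 = 7.3970%
Jensen's α = Rp − E[R] = 14.3% − 7.3970% = 6.9030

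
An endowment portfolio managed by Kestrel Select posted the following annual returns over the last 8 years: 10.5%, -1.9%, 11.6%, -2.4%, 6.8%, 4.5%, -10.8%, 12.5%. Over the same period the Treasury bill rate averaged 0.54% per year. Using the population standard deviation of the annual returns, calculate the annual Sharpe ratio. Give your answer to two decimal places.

0.43

r̄ = (10.5 − 1.9 + 11.6 − 2.4 + 6.8 + 4.5 − 10.8 + 12.5) / 8 = 30.80 / 8 = 3.8500%
Population σ = √[Σ(r − r̄)² / 8] = √[474.9800 / 8] = √59.3725 = 7.7054%
Sharpe = (r̄ − rf) / σ = (3.8500 − 0.54) / 7.7054 = 3.3100 / 7.7054 = 0.4296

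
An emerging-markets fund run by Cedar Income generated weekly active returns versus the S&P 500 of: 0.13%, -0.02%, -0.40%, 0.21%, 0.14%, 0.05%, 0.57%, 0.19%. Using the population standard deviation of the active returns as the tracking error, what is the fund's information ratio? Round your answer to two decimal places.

μ = (0.13 − 0.02 − 0.4 + 0.21 + 0.14 + 0.05 + 0.57 + 0.19) / 8 = 0.1088%
Σ(r − μ)² = (0.13 − 0.1088)² + (-0.02 − 0.1088)² + … = 0.5099
σ = √[0.5099 / 8] = 0.2525%
IR = μ / tracking error = 0.1088 / 0.2525 = 0.4309

0.43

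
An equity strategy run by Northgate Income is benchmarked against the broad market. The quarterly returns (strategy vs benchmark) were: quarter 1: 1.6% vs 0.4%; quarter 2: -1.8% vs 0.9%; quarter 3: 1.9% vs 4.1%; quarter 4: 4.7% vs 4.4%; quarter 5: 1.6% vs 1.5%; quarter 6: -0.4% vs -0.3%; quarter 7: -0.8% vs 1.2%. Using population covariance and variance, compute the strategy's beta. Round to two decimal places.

0.87

r̄p = 0.9714%,  r̄m = 1.7429%
Cov = Σ(rp − r̄p)(rm − r̄m) / 7 = 2.4569
Var(rm) = Σ(rm − r̄m)² / 7 = 2.8082
β = Cov / Var = 2.4569 / 2.8082 = 0.8749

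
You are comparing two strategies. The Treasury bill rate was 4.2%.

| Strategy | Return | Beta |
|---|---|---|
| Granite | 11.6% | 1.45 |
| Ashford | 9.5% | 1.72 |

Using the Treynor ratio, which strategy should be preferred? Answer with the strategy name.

Granite

Granite: Treynor = (11.6% − 4.2%) / 1.45 = 5.103
Ashford: Treynor = (9.5% − 4.2%) / 1.72 = 3.081
Highest: Granite (5.103).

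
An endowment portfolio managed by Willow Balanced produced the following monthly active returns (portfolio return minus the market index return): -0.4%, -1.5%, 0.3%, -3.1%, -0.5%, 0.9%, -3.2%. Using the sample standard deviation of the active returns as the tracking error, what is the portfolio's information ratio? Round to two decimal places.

-0.67

Mean return r̄ = -7.50 / 7 = -1.0714%
Σ(r − r̄)² = 15.3743; sample σ = √(15.3743/6) = 1.6007%
IR = r̄ / tracking error = -1.0714 / 1.6007 = -0.6693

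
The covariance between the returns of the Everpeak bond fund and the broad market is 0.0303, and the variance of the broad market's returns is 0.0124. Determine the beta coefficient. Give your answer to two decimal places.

β = Cov(Rp, Rm) / Var(Rm) = 0.0303 / 0.0124 = 2.4435

2.44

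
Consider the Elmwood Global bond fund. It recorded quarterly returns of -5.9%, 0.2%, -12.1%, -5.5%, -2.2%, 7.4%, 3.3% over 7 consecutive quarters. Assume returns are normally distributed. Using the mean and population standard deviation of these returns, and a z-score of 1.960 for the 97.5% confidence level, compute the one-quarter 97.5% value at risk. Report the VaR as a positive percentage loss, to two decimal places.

μ = (-5.9 + 0.2 − 12.1 − 5.5 − 2.2 + 7.4 + 3.3) / 7 = -2.1143%
Σ(r − μ)² = (-5.9 − (-2.1143))² + (0.2 − (-2.1143))² + … = 250.7086
σ = √[250.7086 / 7] = 5.9846%
VaR = −(μ − z·σ) = −(-2.1143 − 1.960 × 5.9846) = −(-13.8441) = 13.8441%

13.84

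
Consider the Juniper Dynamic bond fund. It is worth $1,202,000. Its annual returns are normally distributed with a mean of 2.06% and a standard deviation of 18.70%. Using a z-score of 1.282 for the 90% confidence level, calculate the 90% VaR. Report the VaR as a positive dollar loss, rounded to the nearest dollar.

$263,399

Return at the 90% tail: μ − z·σ = 2.06% − 1.282 × 18.70% = 2.06 − 23.9734 = -21.9134%
VaR = −(-21.9134%) × $1,202,000 = 21.9134% × $1,202,000 = $263,399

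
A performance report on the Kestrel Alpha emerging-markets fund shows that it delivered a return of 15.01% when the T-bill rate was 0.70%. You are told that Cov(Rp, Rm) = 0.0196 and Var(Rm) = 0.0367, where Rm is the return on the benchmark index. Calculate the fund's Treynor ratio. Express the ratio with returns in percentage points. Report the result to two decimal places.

26.79

β = Cov / Var = 0.0196 / 0.0367 = 0.5341
Treynor = (Rp − Rf) / β = (15.01% − 0.70%) / 0.5341 = 14.31 / 0.5341 = 26.7927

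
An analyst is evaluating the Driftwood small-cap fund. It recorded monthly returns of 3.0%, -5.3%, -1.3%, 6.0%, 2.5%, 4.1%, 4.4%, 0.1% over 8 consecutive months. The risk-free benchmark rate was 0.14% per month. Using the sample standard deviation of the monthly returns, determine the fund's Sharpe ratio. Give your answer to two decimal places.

0.42

r̄ = (3 − 5.3 − 1.3 + 6 + 2.5 + 4.1 + 4.4 + 0.1) / 8 = 13.50 / 8 = 1.6875%
Σ(r − r̄)² = (3 − 1.6875)² + (-5.3 − 1.6875)² + … = 94.4288
σ = √[94.4288 / 7] = 3.6729%
Sharpe = (r̄ − rf) / σ = (1.6875 − 0.14) / 3.6729 = 1.5475 / 3.6729 = 0.4213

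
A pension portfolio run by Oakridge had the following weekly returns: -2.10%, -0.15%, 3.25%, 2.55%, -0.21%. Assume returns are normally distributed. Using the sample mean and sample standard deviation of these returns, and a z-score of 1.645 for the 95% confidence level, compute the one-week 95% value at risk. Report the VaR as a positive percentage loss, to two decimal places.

2.95

Mean return μ = 3.340 / 5 = 0.6680%
Sample σ = √[Σ(r − μ)² / 4] = √[19.3105 / 4] = √4.8276 = 2.1972%
VaR = −(μ − z·σ) = −(0.6680 − 1.645 × 2.1972) = −(-2.9464) = 2.9464%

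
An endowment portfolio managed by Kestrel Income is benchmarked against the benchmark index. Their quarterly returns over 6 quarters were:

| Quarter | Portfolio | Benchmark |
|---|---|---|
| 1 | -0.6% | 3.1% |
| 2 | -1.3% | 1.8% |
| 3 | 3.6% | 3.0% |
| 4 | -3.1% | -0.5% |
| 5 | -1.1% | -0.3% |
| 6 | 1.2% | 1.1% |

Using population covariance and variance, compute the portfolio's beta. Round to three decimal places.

0.949

r̄p = -0.2167%,  r̄m = 1.3667%
Cov = Σ(rp − r̄p)(rm − r̄m) / 6 = 1.9294
Var(rm) = Σ(rm − r̄m)² / 6 = 2.0322
β = Cov / Var = 1.9294 / 2.0322 = 0.9494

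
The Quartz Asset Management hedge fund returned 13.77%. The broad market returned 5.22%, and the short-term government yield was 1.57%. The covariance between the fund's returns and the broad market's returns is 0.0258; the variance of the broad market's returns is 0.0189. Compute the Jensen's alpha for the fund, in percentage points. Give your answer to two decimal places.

7.22

β = Cov / Var = 0.0258 / 0.0189 = 1.3651
E[R] = Rf + β(Rm − Rf) = 1.57% + 1.3651 × (5.22% − 1.57%) = 6.5526%
α = Rp − E[R] = 13.77% − 6.5526% = 7.2174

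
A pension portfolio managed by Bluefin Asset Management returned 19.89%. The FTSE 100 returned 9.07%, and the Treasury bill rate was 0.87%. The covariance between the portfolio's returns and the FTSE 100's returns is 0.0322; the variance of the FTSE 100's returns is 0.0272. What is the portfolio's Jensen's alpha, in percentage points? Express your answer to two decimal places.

β = Cov / Var = 0.0322 / 0.0272 = 1.1838
E[R] = Rf + β(Rm − Rf) = 0.87% + 1.1838 × (9.07% − 0.87%) = 10.5772%
α = Rp − E[R] = 19.89% − 10.5772% = 9.3128

9.31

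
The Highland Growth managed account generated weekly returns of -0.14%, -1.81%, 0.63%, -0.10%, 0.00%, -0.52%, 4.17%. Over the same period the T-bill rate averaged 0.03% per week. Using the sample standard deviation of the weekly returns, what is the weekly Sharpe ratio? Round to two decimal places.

r̄ = (-0.14 − 1.81 + 0.63 − 0.1 + 0 − 0.52 + 4.17) / 7 = 2.230 / 7 = 0.3186%
Σ(r − r̄)² = (-0.14 − 0.3186)² + (-1.81 − 0.3186)² + … = 20.6515
σ = √[20.6515 / 6] = 1.8552%
Sharpe = (r̄ − rf) / σ = (0.3186 − 0.03) / 1.8552 = 0.2886 / 1.8552 = 0.1556

0.16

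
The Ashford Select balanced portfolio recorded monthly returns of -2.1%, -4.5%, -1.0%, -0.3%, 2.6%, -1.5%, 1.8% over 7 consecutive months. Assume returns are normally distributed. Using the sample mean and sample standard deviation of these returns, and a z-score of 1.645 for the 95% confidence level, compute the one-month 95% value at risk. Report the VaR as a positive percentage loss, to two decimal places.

4.65

Mean return r̄ = -5.00 / 7 = -0.7143%
Sample σ = √[Σ(r − r̄)² / 6] = √[34.4286 / 6] = √5.7381 = 2.3954%
VaR = −(r̄ − z·σ) = −(-0.7143 − 1.645 × 2.3954) = −(-4.6547) = 4.6547%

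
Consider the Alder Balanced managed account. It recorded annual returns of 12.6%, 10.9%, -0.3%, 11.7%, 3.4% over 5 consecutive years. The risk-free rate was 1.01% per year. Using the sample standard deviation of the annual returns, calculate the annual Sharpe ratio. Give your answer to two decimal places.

1.15

μ = (12.6 + 10.9 − 0.3 + 11.7 + 3.4) / 5 = 7.6600%
Sample σ = √[Σ(r − μ)² / 4] = √[132.7320 / 4] = √33.1830 = 5.7605%
Sharpe = (μ − rf) / σ = (7.6600 − 1.01) / 5.7605 = 6.6500 / 5.7605 = 1.1544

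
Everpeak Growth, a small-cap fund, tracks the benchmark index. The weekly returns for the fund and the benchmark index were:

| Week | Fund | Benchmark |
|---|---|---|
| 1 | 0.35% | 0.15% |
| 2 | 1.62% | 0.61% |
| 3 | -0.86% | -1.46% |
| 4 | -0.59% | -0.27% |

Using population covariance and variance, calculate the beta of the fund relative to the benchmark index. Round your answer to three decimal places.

1.092

r̄p = 0.1300%,  r̄m = -0.2425%
Cov = Σ(rp − r̄p)(rm − r̄m) / 4 = 0.6454
Var(rm) = Σ(rm − r̄m)² / 4 = 0.5910
β = Cov / Var = 0.6454 / 0.5910 = 1.0920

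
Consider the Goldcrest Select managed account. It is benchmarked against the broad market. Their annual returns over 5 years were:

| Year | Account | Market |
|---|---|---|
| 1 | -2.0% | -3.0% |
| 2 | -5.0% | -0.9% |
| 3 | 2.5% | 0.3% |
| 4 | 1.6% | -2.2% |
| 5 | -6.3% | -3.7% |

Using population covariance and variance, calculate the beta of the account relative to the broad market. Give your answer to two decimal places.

r̄p = -1.8400%,  r̄m = -1.9000%
Cov = Σ(rp − r̄p)(rm − r̄m) / 5 = 2.7120
Var(rm) = Σ(rm − r̄m)² / 5 = 2.0760
β = Cov / Var = 2.7120 / 2.0760 = 1.3064

1.31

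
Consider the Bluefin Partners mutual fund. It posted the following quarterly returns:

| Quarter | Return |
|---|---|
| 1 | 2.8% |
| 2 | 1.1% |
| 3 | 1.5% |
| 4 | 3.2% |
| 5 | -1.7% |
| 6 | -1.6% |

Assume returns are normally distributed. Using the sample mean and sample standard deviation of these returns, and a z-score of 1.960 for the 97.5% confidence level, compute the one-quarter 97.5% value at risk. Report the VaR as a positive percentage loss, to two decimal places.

3.26

r̄ = (2.8 + 1.1 + 1.5 + 3.2 − 1.7 − 1.6) / 6 = 5.30 / 6 = 0.8833%
Σ(r − r̄)² = (2.8 − 0.8833)² + (1.1 − 0.8833)² + (1.5 − 0.8833)² + … = 22.3083
σ = √[22.3083 / 5] = 2.1123%
VaR = −(r̄ − z·σ) = −(0.8833 − 1.960 × 2.1123) = −(-3.2568) = 3.2568%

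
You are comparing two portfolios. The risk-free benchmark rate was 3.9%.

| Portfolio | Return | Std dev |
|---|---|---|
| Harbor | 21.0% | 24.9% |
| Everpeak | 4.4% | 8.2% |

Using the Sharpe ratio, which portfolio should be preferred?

Harbor: Sharpe ratio = (21.0% − 3.9%) / 24.9% = 0.687
Everpeak: Sharpe ratio = (4.4% − 3.9%) / 8.2% = 0.061
Highest: Harbor (0.687).

Harbor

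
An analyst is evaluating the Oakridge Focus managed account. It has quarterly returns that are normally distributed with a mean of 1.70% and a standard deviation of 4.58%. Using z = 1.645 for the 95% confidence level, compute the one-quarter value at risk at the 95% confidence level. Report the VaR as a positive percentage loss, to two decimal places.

5.83

VaR (as % loss) = −(μ − z·σ) = −(1.70% − 1.645 × 4.58%) = −(-5.8341%) = 5.8341%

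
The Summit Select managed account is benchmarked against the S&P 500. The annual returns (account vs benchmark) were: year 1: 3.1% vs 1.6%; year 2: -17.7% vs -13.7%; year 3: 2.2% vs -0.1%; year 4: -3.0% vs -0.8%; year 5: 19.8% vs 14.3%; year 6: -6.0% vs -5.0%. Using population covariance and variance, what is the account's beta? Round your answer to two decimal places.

1.34

r̄p = -0.2667%,  r̄m = -0.6167%
Cov = Σ(rp − r̄p)(rm − r̄m) / 6 = 93.6306
Var(rm) = Σ(rm − r̄m)² / 6 = 69.6847
β = Cov / Var = 93.6306 / 69.6847 = 1.3436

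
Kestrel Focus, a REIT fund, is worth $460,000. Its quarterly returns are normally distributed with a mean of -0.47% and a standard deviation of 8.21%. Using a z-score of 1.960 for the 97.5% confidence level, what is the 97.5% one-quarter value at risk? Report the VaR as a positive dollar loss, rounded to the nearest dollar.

Return at the 97.5% tail: μ − z·σ = -0.47% − 1.960 × 8.21% = -0.47 − 16.0916 = -16.5616%
VaR = −(-16.5616%) × $460,000 = 16.5616% × $460,000 = $76,183

$76,183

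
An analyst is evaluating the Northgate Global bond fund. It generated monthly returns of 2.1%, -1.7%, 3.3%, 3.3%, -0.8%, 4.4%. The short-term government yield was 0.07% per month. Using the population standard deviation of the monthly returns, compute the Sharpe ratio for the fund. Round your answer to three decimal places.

0.754

Mean return r̄ = 10.60 / 6 = 1.7667%
Population σ = √[Σ(r − r̄)² / 6] = √[30.3533 / 6] = √5.0589 = 2.2492%
Sharpe = (r̄ − rf) / σ = (1.7667 − 0.07) / 2.2492 = 1.6967 / 2.2492 = 0.7544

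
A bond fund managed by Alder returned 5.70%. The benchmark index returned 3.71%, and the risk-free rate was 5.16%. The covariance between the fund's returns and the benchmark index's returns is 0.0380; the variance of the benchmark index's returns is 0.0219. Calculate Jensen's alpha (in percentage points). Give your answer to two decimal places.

β = Cov / Var = 0.0380 / 0.0219 = 1.7352
E[R] = Rf + β(Rm − Rf) = 5.16% + 1.7352 × (3.71% − 5.16%) = 2.6440%
α = Rp − E[R] = 5.70% − 2.6440% = 3.0560

3.06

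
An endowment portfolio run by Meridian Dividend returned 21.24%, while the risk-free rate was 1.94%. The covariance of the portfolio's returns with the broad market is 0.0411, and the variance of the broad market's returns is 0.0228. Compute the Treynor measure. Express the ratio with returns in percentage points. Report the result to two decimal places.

β = Cov / Var = 0.0411 / 0.0228 = 1.8026
Treynor = (Rp − Rf) / β = (21.24% − 1.94%) / 1.8026 = 19.30 / 1.8026 = 10.7068

10.71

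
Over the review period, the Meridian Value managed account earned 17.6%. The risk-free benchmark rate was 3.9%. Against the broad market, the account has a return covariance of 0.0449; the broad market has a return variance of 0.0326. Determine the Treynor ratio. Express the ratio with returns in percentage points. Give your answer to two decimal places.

9.95

β = Cov / Var = 0.0449 / 0.0326 = 1.3773
Treynor = (Rp − Rf) / β = (17.6% − 3.9%) / 1.3773 = 13.70 / 1.3773 = 9.9470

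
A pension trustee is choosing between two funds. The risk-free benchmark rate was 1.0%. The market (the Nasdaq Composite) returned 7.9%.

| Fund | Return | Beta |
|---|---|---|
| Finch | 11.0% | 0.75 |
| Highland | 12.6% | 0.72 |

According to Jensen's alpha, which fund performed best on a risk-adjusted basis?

Highland

Finch: α = 11.0% − [1.0% + 0.75 × (7.9% − 1.0%)] = 4.825
Highland: α = 12.6% − [1.0% + 0.72 × (7.9% − 1.0%)] = 6.632
Highest: Highland (6.632).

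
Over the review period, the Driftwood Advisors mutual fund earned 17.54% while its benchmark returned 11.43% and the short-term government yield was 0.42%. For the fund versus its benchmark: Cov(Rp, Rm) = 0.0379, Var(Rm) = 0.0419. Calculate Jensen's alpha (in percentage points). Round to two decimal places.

7.16

β = Cov / Var = 0.0379 / 0.0419 = 0.9045
E[R] = Rf + β(Rm − Rf) = 0.42% + 0.9045 × (11.43% − 0.42%) = 10.3785%
α = Rp − E[R] = 17.54% − 10.3785% = 7.1615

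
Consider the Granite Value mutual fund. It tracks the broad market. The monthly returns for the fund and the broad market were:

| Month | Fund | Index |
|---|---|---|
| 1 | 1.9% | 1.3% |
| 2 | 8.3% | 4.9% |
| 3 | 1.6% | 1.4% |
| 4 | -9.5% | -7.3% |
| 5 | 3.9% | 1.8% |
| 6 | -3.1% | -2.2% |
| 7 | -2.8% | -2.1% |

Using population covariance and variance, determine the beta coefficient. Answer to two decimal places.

r̄p = 0.0429%,  r̄m = -0.3143%
Cov = Σ(rp − r̄p)(rm − r̄m) / 7 = 19.2206
Var(rm) = Σ(rm − r̄m)² / 7 = 13.2498
β = Cov / Var = 19.2206 / 13.2498 = 1.4506

1.45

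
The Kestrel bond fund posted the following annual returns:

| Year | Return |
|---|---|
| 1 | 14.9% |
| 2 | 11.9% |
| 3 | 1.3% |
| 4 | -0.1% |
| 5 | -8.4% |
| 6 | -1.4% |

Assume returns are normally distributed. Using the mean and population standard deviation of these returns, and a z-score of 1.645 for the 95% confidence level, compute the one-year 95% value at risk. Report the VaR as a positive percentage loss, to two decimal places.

Mean return r̄ = 18.20 / 6 = 3.0333%
Σ(r − r̄)² = 382.6333; population σ = √(382.6333/6) = 7.9858%
VaR = −(r̄ − z·σ) = −(3.0333 − 1.645 × 7.9858) = −(-10.1033) = 10.1033%

10.10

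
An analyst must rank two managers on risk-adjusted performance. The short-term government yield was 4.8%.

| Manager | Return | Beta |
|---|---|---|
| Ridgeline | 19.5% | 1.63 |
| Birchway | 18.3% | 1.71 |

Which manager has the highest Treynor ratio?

Ridgeline

Ridgeline: Treynor = (19.5% − 4.8%) / 1.63 = 9.018
Birchway: Treynor = (18.3% − 4.8%) / 1.71 = 7.895
Highest: Ridgeline (9.018).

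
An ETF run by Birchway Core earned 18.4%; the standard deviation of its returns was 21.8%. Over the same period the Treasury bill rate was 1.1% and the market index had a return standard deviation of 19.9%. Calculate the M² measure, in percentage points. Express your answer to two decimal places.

Sharpe = (Rp − Rf) / σp = (18.4% − 1.1%) / 21.8% = 0.7936
M² = Rf + Sharpe × σm = 1.1% + 0.7936 × 19.9% = 16.8926%

16.89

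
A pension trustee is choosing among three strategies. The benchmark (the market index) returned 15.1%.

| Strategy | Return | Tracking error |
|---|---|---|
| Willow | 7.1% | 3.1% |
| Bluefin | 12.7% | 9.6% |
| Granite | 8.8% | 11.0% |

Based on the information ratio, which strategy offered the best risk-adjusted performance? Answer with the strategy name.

Bluefin

Willow: IR = (7.1% − 15.1%) / 3.1% = -2.581
Bluefin: IR = (12.7% − 15.1%) / 9.6% = -0.250
Granite: IR = (8.8% − 15.1%) / 11.0% = -0.573
Highest: Bluefin (-0.250).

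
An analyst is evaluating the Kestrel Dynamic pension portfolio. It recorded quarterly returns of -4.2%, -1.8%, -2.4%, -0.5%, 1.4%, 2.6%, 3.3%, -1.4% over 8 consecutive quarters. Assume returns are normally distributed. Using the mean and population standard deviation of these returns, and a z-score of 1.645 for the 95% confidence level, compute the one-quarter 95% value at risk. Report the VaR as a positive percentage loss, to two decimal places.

4.38

r̄ = (-4.2 − 1.8 − 2.4 − 0.5 + 1.4 + 2.6 + 3.3 − 1.4) / 8 = -3.00 / 8 = -0.3750%
Σ(r − r̄)² = (-4.2 − (-0.3750))² + (-1.8 − (-0.3750))² + (-2.4 − (-0.3750))² + … = 47.3350
σ = √[47.3350 / 8] = 2.4325%
VaR = −(r̄ − z·σ) = −(-0.3750 − 1.645 × 2.4325) = −(-4.3765) = 4.3765%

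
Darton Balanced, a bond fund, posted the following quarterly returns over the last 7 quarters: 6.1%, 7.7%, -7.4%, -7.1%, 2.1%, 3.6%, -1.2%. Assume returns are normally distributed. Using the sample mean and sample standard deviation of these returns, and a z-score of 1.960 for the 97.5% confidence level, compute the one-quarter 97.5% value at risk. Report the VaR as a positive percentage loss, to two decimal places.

μ = (6.1 + 7.7 − 7.4 − 7.1 + 2.1 + 3.6 − 1.2) / 7 = 0.5429%
Σ(r − μ)² = 218.4171; sample σ = √(218.4171/6) = 6.0335%
VaR = −(μ − z·σ) = −(0.5429 − 1.960 × 6.0335) = −(-11.2828) = 11.2828%

11.28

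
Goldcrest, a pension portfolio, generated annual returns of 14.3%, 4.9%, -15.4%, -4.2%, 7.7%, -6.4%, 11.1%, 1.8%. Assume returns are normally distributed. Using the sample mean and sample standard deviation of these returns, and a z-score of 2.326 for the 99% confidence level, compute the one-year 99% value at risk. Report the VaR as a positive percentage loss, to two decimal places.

μ = (14.3 + 4.9 − 15.4 − 4.2 + 7.7 − 6.4 + 11.1 + 1.8) / 8 = 13.80 / 8 = 1.7250%
Σ(r − μ)² = 686.1950; sample σ = √(686.1950/7) = 9.9009%
VaR = −(μ − z·σ) = −(1.7250 − 2.326 × 9.9009) = −(-21.3045) = 21.3045%

21.30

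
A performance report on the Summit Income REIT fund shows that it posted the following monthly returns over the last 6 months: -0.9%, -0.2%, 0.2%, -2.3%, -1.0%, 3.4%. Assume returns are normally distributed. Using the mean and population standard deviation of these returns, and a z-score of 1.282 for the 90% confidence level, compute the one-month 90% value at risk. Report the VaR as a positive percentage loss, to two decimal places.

2.39

Mean return r̄ = -0.80 / 6 = -0.1333%
Σ(r − r̄)² = 18.6333; population σ = √(18.6333/6) = 1.7623%
VaR = −(r̄ − z·σ) = −(-0.1333 − 1.282 × 1.7623) = −(-2.3926) = 2.3926%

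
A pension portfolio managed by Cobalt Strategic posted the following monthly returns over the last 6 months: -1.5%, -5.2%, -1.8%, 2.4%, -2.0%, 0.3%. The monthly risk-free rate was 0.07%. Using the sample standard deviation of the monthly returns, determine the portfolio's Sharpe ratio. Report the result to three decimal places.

Mean return μ = -7.80 / 6 = -1.3000%
Σ(r − μ)² = 32.2400; sample σ = √(32.2400/5) = 2.5393%
Sharpe = (μ − rf) / σ = (-1.3000 − 0.07) / 2.5393 = -1.3700 / 2.5393 = -0.5395

-0.540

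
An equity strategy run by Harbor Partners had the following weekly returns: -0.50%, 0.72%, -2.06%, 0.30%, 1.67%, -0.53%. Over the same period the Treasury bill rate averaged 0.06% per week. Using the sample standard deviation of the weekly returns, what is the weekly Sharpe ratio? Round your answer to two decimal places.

-0.10

r̄ = (-0.5 + 0.72 − 2.06 + 0.3 + 1.67 − 0.53) / 6 = -0.0667%
Σ(r − r̄)² = (-0.5 − (-0.0667))² + (0.72 − (-0.0667))² + … = 8.1451
sample σ = √(8.1451 / 5) = √1.6290 = 1.2763%
Sharpe = (r̄ − rf) / σ = (-0.0667 − 0.06) / 1.2763 = -0.1267 / 1.2763 = -0.0993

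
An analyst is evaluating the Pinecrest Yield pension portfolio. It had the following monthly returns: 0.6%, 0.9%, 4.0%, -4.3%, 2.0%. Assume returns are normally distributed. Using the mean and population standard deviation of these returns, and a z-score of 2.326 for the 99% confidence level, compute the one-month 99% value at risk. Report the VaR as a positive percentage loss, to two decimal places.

μ = (0.6 + 0.9 + 4 − 4.3 + 2) / 5 = 3.20 / 5 = 0.6400%
Population std dev = √[37.6120 / 5] = 2.7427%
VaR = −(μ − z·σ) = −(0.6400 − 2.326 × 2.7427) = −(-5.7395) = 5.7395%

5.74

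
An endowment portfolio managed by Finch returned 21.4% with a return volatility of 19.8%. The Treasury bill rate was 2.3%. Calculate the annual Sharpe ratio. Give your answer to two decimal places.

Sharpe = (Rp − Rf) / σp = (21.4% − 2.3%) / 19.8% = 19.10% / 19.8% = 0.9646

0.96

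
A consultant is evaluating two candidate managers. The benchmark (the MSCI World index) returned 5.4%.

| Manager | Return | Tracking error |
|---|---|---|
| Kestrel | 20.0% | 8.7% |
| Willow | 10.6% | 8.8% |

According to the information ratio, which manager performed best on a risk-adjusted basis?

Kestrel: IR = (20.0% − 5.4%) / 8.7% = 1.678
Willow: IR = (10.6% − 5.4%) / 8.8% = 0.591
Highest: Kestrel (1.678).

Kestrel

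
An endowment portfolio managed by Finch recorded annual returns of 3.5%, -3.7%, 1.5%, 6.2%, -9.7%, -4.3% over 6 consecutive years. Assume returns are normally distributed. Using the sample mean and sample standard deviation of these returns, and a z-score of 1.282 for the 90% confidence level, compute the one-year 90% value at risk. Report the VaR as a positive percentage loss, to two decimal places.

Mean return μ = -6.50 / 6 = -1.0833%
Sample σ = √[Σ(r − μ)² / 5] = √[172.1683 / 5] = √34.4337 = 5.8680%
VaR = −(μ − z·σ) = −(-1.0833 − 1.282 × 5.8680) = −(-8.6061) = 8.6061%

8.61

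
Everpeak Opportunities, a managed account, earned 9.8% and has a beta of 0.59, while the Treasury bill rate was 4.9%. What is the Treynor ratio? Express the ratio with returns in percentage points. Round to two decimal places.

Treynor = (Rp − Rf) / β = (9.8% − 4.9%) / 0.59 = 4.90 / 0.59 = 8.3051

8.31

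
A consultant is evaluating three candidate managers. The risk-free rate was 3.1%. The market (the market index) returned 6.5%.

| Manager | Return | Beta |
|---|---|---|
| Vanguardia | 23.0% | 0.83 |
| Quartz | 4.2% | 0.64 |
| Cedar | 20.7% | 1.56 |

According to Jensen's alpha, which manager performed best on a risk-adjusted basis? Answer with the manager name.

Vanguardia

Vanguardia: α = 23.0% − [3.1% + 0.83 × (6.5% − 3.1%)] = 17.078
Quartz: α = 4.2% − [3.1% + 0.64 × (6.5% − 3.1%)] = -1.076
Cedar: α = 20.7% − [3.1% + 1.56 × (6.5% − 3.1%)] = 12.296
Highest: Vanguardia (17.078).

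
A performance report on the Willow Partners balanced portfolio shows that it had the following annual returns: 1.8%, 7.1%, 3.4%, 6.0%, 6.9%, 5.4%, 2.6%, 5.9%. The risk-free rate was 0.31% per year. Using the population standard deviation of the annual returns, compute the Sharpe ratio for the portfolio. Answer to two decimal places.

r̄ = (1.8 + 7.1 + 3.4 + 6 + 6.9 + 5.4 + 2.6 + 5.9) / 8 = 39.10 / 8 = 4.8875%
Population σ = √[Σ(r − r̄)² / 8] = √[28.4488 / 8] = √3.5561 = 1.8858%
Sharpe = (r̄ − rf) / σ = (4.8875 − 0.31) / 1.8858 = 4.5775 / 1.8858 = 2.4274

2.43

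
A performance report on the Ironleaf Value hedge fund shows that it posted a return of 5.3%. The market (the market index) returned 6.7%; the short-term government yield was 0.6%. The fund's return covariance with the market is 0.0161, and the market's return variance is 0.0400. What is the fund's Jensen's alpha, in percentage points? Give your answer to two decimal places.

2.24

β = Cov / Var = 0.0161 / 0.0400 = 0.4025
E[R] = Rf + β(Rm − Rf) = 0.6% + 0.4025 × (6.7% − 0.6%) = 3.0553%
α = Rp − E[R] = 5.3% − 3.0553% = 2.2447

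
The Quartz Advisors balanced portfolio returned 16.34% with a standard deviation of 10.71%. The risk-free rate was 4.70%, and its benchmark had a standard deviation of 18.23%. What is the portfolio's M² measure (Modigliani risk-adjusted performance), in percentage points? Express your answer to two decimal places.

24.51

Sharpe = (Rp − Rf) / σp = (16.34% − 4.70%) / 10.71% = 1.0868
M² = Rf + Sharpe × σm = 4.70% + 1.0868 × 18.23% = 24.5124%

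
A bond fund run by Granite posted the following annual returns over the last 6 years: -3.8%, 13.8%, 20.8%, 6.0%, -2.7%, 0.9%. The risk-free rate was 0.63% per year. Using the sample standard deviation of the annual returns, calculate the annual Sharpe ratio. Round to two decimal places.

r̄ = (-3.8 + 13.8 + 20.8 + 6 − 2.7 + 0.9) / 6 = 5.8333%
Σ(r − r̄)² = (-3.8 − 5.8333)² + (13.8 − 5.8333)² + (20.8 − 5.8333)² + … = 477.4533
sample σ = √(477.4533 / 5) = √95.4907 = 9.7719%
Sharpe = (r̄ − rf) / σ = (5.8333 − 0.63) / 9.7719 = 5.2033 / 9.7719 = 0.5325

0.53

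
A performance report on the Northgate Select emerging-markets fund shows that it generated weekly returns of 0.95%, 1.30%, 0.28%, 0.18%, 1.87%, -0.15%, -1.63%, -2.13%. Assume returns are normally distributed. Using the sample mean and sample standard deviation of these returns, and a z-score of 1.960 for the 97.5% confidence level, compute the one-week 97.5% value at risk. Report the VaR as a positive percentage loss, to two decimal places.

μ = (0.95 + 1.3 + 0.28 + 0.18 + 1.87 − 0.15 − 1.63 − 2.13) / 8 = 0.670 / 8 = 0.0838%
Sample σ = √[Σ(r − μ)² / 7] = √[13.3604 / 7] = √1.9086 = 1.3815%
VaR = −(μ − z·σ) = −(0.0838 − 1.960 × 1.3815) = −(-2.6239) = 2.6239%

2.62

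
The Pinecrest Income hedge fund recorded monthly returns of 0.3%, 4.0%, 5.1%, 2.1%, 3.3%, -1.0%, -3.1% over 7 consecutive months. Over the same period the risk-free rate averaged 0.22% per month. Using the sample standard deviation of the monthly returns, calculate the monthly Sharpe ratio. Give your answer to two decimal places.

r̄ = (0.3 + 4 + 5.1 + 2.1 + 3.3 − 1 − 3.1) / 7 = 10.70 / 7 = 1.5286%
Sample std dev = √[51.6543 / 6] = 2.9341%
Sharpe = (r̄ − rf) / σ = (1.5286 − 0.22) / 2.9341 = 1.3086 / 2.9341 = 0.4460

0.45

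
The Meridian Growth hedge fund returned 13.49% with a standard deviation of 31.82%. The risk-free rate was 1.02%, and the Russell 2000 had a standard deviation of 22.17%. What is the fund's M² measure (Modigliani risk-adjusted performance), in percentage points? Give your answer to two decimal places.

Sharpe = (Rp − Rf) / σp = (13.49% − 1.02%) / 31.82% = 0.3919
M² = Rf + Sharpe × σm = 1.02% + 0.3919 × 22.17% = 9.7084%

9.71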